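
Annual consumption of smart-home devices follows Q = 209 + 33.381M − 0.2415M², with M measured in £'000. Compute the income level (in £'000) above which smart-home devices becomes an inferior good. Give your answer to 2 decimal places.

69.11

dQ/dM = 33.381 − 0.483M.
The good is inferior where dQ/dM < 0. Setting dQ/dM = 0 gives M = 33.381 / 0.483 = 69.11.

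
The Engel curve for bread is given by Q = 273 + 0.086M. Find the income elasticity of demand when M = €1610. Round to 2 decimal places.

0.34

At M = 1610: Q = 411.460.
dQ/dM = 0.086.
η = (dQ/dM)·(M/Q) = 0.086 × (1610/411.460) = 0.34.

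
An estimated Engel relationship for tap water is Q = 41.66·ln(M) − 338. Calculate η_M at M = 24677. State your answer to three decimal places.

0.500

At M = 24677: Q = 83.334.
dQ/dM = 41.66/M = 0.00168821 at this income.
η = (dQ/dM)·(M/Q) = 0.00168821 × (24677/83.334) = 0.500.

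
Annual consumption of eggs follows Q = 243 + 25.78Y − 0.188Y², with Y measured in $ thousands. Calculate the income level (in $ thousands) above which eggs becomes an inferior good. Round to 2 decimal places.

dQ/dY = 25.78 − 0.376Y.
The good is inferior where dQ/dY < 0. Setting dQ/dY = 0 gives Y = 25.78 / 0.376 = 68.56.

68.56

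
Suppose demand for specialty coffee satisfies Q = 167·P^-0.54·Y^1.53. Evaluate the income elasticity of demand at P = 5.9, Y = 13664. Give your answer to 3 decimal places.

For a multiplicative demand Q = A·P^α·Y^β, the income elasticity is β everywhere.
Here β = 1.53, so η = 1.530.

1.530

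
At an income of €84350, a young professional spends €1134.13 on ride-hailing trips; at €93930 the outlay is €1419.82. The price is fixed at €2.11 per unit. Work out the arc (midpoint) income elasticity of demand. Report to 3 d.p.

2.082

With a constant price, Q₁ = 1134.13/2.11 = 537.502 and Q₂ = 1419.82/2.11 = 672.900 (equivalently, work directly with expenditure since P cancels).
Midpoint %ΔQ = (1419.82 − 1134.13)/1276.97 = 0.22372; midpoint %ΔI = (93930 − 84350)/89140 = 0.10747.
η = 0.22372 / 0.10747 = 2.082.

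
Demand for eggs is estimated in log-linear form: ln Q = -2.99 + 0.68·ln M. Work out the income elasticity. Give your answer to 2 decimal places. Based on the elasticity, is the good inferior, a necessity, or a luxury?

0.68 (necessity)

In a log-linear demand, the coefficient on ln M is the income elasticity.
So η = 0.68.
0 < η < 1 ⇒ necessity.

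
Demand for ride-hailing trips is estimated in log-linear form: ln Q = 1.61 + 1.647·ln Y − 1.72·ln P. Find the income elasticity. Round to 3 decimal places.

In a log-linear demand, the coefficient on ln Y is the income elasticity.
So η = 1.647.

1.647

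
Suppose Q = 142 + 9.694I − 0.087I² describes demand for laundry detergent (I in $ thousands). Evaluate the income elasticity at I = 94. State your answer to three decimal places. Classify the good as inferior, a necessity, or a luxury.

-2.201 (inferior good)

At I = 94: Q = 284.5040.
dQ/dI = 9.694 − 0.174I = -6.66200.
η = (dQ/dI)·(I/Q) = -6.66200 × (94/284.5040) = -2.201.
η < 0 ⇒ inferior good.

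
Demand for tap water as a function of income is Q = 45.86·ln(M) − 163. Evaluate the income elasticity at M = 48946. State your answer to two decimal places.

0.14

At M = 48946: Q = 332.218.
dQ/dM = 45.86/M = 0.000936951 at this income.
η = (dQ/dM)·(M/Q) = 0.000936951 × (48946/332.218) = 0.14.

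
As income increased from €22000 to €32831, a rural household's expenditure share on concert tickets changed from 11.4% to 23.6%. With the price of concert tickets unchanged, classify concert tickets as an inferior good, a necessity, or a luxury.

The budget share rises as income rises, so η > 1.

luxury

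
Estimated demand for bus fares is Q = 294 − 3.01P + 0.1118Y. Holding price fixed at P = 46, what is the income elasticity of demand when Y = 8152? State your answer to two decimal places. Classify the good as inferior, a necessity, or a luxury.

At P = 46, Y = 8152: Q = 1066.934.
Holding P constant, ∂Q/∂Y = 0.1118.
η_Y = (∂Q/∂Y)·(Y/Q) = 0.1118 × (8152/1066.934) = 0.85.
Since 0 < η < 1, this is a necessity.

0.85 (necessity)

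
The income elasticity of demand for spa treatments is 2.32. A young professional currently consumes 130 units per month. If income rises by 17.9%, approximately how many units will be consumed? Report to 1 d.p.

184.0

%ΔQ ≈ η × %ΔI = 2.32 × 17.9% = 41.528%.
New Q ≈ 130 × (1 + 0.41528) = 184.0.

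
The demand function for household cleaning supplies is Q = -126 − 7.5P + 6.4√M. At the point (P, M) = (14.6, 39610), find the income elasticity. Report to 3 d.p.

At P = 14.6, M = 39610: Q = 1038.245.
Holding P constant, ∂Q/∂M = 6.4/(2√M) = 0.0160786.
η_M = (∂Q/∂M)·(M/Q) = 0.0160786 × (39610/1038.245) = 0.613.

0.613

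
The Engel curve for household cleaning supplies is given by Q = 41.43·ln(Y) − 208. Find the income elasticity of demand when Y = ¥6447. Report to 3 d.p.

At Y = 6447: Q = 155.398.
dQ/dY = 41.43/Y = 0.00642624 at this income.
η = (dQ/dY)·(Y/Q) = 0.00642624 × (6447/155.398) = 0.267.

0.267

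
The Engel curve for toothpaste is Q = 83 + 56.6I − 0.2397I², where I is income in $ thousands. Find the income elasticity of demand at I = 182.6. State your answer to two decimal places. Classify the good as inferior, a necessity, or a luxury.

At I = 182.6: Q = 2425.9004.
dQ/dI = 56.6 − 0.4794I = -30.93844.
η = (dQ/dI)·(I/Q) = -30.93844 × (182.6/2425.9004) = -2.33.
η < 0 ⇒ inferior good.

-2.33 (inferior good)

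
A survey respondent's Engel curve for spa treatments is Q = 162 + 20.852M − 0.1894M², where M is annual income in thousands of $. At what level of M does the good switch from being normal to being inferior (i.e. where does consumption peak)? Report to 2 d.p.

dQ/dM = 20.852 − 0.3788M.
The good is inferior where dQ/dM < 0. Setting dQ/dM = 0 gives M = 20.852 / 0.3788 = 55.05.

55.05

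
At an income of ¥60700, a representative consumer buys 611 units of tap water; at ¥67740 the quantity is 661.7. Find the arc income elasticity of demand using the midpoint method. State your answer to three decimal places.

0.727

ΔQ = 661.7 − 611 = 50.7; midpoint Q̄ = (611 + 661.7)/2 = 636.35.
ΔI = 67740 − 60700 = 7040; midpoint Ī = (60700 + 67740)/2 = 64220.
η = (ΔQ/Q̄) ÷ (ΔI/Ī) = (50.7/636.35) ÷ (7040/64220) = 0.727.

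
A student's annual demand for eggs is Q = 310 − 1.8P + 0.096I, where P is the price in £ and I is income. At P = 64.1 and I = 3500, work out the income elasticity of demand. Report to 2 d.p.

At P = 64.1, I = 3500: Q = 530.620.
Holding P constant, ∂Q/∂I = 0.096.
η_I = (∂Q/∂I)·(I/Q) = 0.096 × (3500/530.620) = 0.63.

0.63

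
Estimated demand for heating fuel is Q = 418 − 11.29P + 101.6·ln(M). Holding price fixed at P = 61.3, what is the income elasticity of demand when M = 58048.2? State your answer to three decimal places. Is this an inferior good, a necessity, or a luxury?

At P = 61.3, M = 58048.2: Q = 840.376.
Holding P constant, ∂Q/∂M = 101.6/M = 0.00175027.
η_M = (∂Q/∂M)·(M/Q) = 0.00175027 × (58048.2/840.376) = 0.121.
Since 0 < η < 1, this is a necessity.

0.121 (necessity)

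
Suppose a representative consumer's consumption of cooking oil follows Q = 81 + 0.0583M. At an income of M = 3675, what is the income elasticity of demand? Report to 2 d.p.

At M = 3675: Q = 295.253.
dQ/dM = 0.0583.
η = (dQ/dM)·(M/Q) = 0.0583 × (3675/295.253) = 0.73.

0.73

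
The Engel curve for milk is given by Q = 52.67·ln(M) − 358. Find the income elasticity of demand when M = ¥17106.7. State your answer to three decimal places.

At M = 17106.7: Q = 155.386.
dQ/dM = 52.67/M = 0.00307891 at this income.
η = (dQ/dM)·(M/Q) = 0.00307891 × (17106.7/155.386) = 0.339.

0.339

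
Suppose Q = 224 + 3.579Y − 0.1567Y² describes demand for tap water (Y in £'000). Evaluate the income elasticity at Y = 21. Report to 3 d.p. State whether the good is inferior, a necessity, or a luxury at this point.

-0.274 (inferior good)

At Y = 21: Q = 230.0543.
dQ/dY = 3.579 − 0.3134Y = -3.00240.
η = (dQ/dY)·(Y/Q) = -3.00240 × (21/230.0543) = -0.274.
η < 0 ⇒ inferior good.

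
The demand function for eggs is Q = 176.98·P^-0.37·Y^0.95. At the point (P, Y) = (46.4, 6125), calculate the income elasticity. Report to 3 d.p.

For a multiplicative demand Q = A·P^α·Y^β, the income elasticity is β everywhere.
Here β = 0.95, so η = 0.950.

0.950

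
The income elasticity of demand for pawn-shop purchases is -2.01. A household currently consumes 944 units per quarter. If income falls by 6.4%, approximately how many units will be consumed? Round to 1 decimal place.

%ΔQ ≈ η × %ΔI = -2.01 × (-6.4%) = 12.864%.
New Q ≈ 944 × (1 + 0.12864) = 1065.4.

1065.4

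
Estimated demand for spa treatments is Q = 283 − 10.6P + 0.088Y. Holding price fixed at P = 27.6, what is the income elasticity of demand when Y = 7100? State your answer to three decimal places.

At P = 27.6, Y = 7100: Q = 615.240.
Holding P constant, ∂Q/∂Y = 0.088.
η_Y = (∂Q/∂Y)·(Y/Q) = 0.088 × (7100/615.240) = 1.016.

1.016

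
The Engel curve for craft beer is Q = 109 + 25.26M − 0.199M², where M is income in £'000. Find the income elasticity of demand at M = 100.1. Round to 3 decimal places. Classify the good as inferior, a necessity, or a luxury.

At M = 100.1: Q = 643.5440.
dQ/dM = 25.26 − 0.398M = -14.57980.
η = (dQ/dM)·(M/Q) = -14.57980 × (100.1/643.5440) = -2.268.
η < 0 ⇒ inferior good.

-2.268 (inferior good)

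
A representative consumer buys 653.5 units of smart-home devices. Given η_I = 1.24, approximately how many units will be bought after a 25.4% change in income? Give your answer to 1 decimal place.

%ΔQ ≈ η × %ΔI = 1.24 × 25.4% = 31.496%.
New Q ≈ 653.5 × (1 + 0.31496) = 859.3.

859.3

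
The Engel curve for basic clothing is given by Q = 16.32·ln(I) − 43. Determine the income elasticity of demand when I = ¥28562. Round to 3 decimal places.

At I = 28562: Q = 124.440.
dQ/dI = 16.32/I = 0.000571389 at this income.
η = (dQ/dI)·(I/Q) = 0.000571389 × (28562/124.440) = 0.131.

0.131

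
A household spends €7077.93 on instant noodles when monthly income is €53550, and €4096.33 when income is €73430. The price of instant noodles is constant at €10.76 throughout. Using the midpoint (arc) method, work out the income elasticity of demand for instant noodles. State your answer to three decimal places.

-1.704

With a constant price, Q₁ = 7077.93/10.76 = 657.800 and Q₂ = 4096.33/10.76 = 380.700 (equivalently, work directly with expenditure since P cancels).
Midpoint %ΔQ = (4096.33 − 7077.93)/5587.13 = -0.53366; midpoint %ΔI = (73430 − 53550)/63490 = 0.31312.
η = -0.53366 / 0.31312 = -1.704.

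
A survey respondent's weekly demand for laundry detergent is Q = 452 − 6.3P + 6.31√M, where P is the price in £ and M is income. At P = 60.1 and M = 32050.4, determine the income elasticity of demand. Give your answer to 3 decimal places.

At P = 60.1, M = 32050.4: Q = 1203.026.
Holding P constant, ∂Q/∂M = 6.31/(2√M) = 0.0176231.
η_M = (∂Q/∂M)·(M/Q) = 0.0176231 × (32050.4/1203.026) = 0.470.

0.470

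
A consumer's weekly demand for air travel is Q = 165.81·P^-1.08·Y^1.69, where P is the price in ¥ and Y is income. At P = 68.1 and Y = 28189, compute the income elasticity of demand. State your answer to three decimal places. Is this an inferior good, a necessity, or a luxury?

1.690 (luxury)

For a multiplicative demand Q = A·P^α·Y^β, the income elasticity is β everywhere.
Here β = 1.69, so η = 1.690.
Since η > 1, this is a luxury.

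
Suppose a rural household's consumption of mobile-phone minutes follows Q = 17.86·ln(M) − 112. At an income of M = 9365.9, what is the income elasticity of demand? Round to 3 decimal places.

0.348

At M = 9365.9: Q = 51.327.
dQ/dM = 17.86/M = 0.00190692 at this income.
η = (dQ/dM)·(M/Q) = 0.00190692 × (9365.9/51.327) = 0.348.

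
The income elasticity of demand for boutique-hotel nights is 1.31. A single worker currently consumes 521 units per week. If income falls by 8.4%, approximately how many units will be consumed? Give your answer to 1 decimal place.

463.7

%ΔQ ≈ η × %ΔI = 1.31 × (-8.4%) = -11.004%.
New Q ≈ 521 × (1 − 0.11004) = 463.7.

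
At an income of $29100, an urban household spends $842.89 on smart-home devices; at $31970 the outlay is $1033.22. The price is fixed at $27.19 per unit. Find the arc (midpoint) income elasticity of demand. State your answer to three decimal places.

With a constant price, Q₁ = 842.89/27.19 = 31.000 and Q₂ = 1033.22/27.19 = 38.000 (equivalently, work directly with expenditure since P cancels).
Midpoint %ΔQ = (1033.22 − 842.89)/938.06 = 0.20290; midpoint %ΔI = (31970 − 29100)/30535 = 0.09399.
η = 0.20290 / 0.09399 = 2.159.

2.159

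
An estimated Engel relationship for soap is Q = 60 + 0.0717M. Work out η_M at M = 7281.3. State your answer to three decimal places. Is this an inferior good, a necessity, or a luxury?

At M = 7281.3: Q = 582.069.
dQ/dM = 0.0717.
η = (dQ/dM)·(M/Q) = 0.0717 × (7281.3/582.069) = 0.897.
Since 0 < η < 1, the good is a necessity.

0.897 (necessity)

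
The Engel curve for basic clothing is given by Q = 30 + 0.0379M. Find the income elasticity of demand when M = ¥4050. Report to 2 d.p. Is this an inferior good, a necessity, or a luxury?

0.84 (necessity)

At M = 4050: Q = 183.495.
dQ/dM = 0.0379.
η = (dQ/dM)·(M/Q) = 0.0379 × (4050/183.495) = 0.84.
Since 0 < η < 1, the good is a necessity.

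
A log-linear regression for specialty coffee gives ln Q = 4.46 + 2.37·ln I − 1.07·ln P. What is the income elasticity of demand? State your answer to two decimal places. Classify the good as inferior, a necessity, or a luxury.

In a log-linear demand, the coefficient on ln I is the income elasticity.
So η = 2.37.
η > 1 ⇒ luxury.

2.37 (luxury)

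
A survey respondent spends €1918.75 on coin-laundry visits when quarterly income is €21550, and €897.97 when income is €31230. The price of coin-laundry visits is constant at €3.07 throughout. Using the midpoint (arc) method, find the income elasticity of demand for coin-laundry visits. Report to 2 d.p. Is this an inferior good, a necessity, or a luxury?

With a constant price, Q₁ = 1918.75/3.07 = 625.000 and Q₂ = 897.97/3.07 = 292.498 (equivalently, work directly with expenditure since P cancels).
Midpoint %ΔQ = (897.97 − 1918.75)/1408.36 = -0.72480; midpoint %ΔI = (31230 − 21550)/26390 = 0.36681.
η = -0.72480 / 0.36681 = -1.98.
η < 0 ⇒ inferior good.

-1.98 (inferior good)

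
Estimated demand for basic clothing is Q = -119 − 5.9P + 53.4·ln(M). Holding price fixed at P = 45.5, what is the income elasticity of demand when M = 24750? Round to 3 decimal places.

At P = 45.5, M = 24750: Q = 152.775.
Holding P constant, ∂Q/∂M = 53.4/M = 0.00215758.
η_M = (∂Q/∂M)·(M/Q) = 0.00215758 × (24750/152.775) = 0.350.

0.350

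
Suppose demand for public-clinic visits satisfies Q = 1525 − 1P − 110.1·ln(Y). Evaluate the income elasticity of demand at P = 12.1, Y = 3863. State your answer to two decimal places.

-0.18

At P = 12.1, Y = 3863: Q = 603.562.
Holding P constant, ∂Q/∂Y = -110.1/Y = -0.0285012.
η_Y = (∂Q/∂Y)·(Y/Q) = -0.0285012 × (3863/603.562) = -0.18.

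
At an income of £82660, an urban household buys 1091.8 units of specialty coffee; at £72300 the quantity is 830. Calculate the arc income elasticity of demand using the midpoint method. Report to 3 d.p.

ΔQ = 830 − 1091.8 = -261.8; midpoint Q̄ = (1091.8 + 830)/2 = 960.9.
ΔI = 72300 − 82660 = -10360; midpoint Ī = (82660 + 72300)/2 = 77480.
η = (ΔQ/Q̄) ÷ (ΔI/Ī) = (-261.8/960.9) ÷ (-10360/77480) = 2.038.

2.038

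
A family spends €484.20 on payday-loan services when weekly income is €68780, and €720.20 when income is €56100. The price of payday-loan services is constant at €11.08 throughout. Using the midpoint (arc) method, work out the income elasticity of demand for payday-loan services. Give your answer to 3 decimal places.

-1.930

With a constant price, Q₁ = 484.20/11.08 = 43.700 and Q₂ = 720.20/11.08 = 65.000 (equivalently, work directly with expenditure since P cancels).
Midpoint %ΔQ = (720.20 − 484.20)/602.20 = 0.39190; midpoint %ΔI = (56100 − 68780)/62440 = -0.20307.
η = 0.39190 / -0.20307 = -1.930.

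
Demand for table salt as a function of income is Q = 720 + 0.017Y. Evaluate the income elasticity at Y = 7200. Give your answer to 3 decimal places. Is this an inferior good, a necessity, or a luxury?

At Y = 7200: Q = 842.400.
dQ/dY = 0.017.
η = (dQ/dY)·(Y/Q) = 0.017 × (7200/842.400) = 0.145.
Since 0 < η < 1, the good is a necessity.

0.145 (necessity)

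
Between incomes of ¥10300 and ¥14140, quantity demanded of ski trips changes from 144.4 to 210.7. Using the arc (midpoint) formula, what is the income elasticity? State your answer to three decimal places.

ΔQ = 210.7 − 144.4 = 66.3; midpoint Q̄ = (144.4 + 210.7)/2 = 177.55.
ΔI = 14140 − 10300 = 3840; midpoint Ī = (10300 + 14140)/2 = 12220.
η = (ΔQ/Q̄) ÷ (ΔI/Ī) = (66.3/177.55) ÷ (3840/12220) = 1.188.

1.188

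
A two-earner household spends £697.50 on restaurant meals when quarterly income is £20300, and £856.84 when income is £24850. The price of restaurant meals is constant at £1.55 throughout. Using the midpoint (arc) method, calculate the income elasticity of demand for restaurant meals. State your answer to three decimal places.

1.017

With a constant price, Q₁ = 697.50/1.55 = 450.000 and Q₂ = 856.84/1.55 = 552.800 (equivalently, work directly with expenditure since P cancels).
Midpoint %ΔQ = (856.84 − 697.50)/777.17 = 0.20503; midpoint %ΔI = (24850 − 20300)/22575 = 0.20155.
η = 0.20503 / 0.20155 = 1.017.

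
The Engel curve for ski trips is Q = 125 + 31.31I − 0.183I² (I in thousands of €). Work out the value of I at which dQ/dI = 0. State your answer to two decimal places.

dQ/dI = 31.31 − 0.366I.
The good is inferior where dQ/dI < 0. Setting dQ/dI = 0 gives I = 31.31 / 0.366 = 85.55.

85.55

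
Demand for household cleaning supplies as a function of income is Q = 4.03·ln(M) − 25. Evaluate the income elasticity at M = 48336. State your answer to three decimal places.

At M = 48336: Q = 18.467.
dQ/dM = 4.03/M = 0.0000833747 at this income.
η = (dQ/dM)·(M/Q) = 0.0000833747 × (48336/18.467) = 0.218.

0.218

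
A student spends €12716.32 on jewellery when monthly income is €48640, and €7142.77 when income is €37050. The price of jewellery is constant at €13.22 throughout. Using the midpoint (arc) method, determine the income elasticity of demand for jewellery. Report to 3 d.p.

2.075

With a constant price, Q₁ = 12716.32/13.22 = 961.900 and Q₂ = 7142.77/13.22 = 540.300 (equivalently, work directly with expenditure since P cancels).
Midpoint %ΔQ = (7142.77 − 12716.32)/9929.55 = -0.56131; midpoint %ΔI = (37050 − 48640)/42845 = -0.27051.
η = -0.56131 / -0.27051 = 2.075.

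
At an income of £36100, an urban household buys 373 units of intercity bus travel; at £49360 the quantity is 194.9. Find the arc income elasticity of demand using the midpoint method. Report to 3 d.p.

ΔQ = 194.9 − 373 = -178.1; midpoint Q̄ = (373 + 194.9)/2 = 283.95.
ΔI = 49360 − 36100 = 13260; midpoint Ī = (36100 + 49360)/2 = 42730.
η = (ΔQ/Q̄) ÷ (ΔI/Ī) = (-178.1/283.95) ÷ (13260/42730) = -2.021.

-2.021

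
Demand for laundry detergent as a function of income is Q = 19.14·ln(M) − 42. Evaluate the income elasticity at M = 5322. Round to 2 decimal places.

0.16

At M = 5322: Q = 122.214.
dQ/dM = 19.14/M = 0.00359639 at this income.
η = (dQ/dM)·(M/Q) = 0.00359639 × (5322/122.214) = 0.16.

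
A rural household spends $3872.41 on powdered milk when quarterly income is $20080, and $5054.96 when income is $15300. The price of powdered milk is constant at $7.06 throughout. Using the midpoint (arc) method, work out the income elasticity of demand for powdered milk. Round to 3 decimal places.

With a constant price, Q₁ = 3872.41/7.06 = 548.500 and Q₂ = 5054.96/7.06 = 716.000 (equivalently, work directly with expenditure since P cancels).
Midpoint %ΔQ = (5054.96 − 3872.41)/4463.68 = 0.26493; midpoint %ΔI = (15300 − 20080)/17690 = -0.27021.
η = 0.26493 / -0.27021 = -0.980.

-0.980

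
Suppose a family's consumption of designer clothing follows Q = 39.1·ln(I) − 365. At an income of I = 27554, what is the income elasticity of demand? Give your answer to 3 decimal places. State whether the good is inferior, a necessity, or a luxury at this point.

1.125 (luxury)

At I = 27554: Q = 34.755.
dQ/dI = 39.1/I = 0.00141903 at this income.
η = (dQ/dI)·(I/Q) = 0.00141903 × (27554/34.755) = 1.125.
Since η > 1, the good is a luxury.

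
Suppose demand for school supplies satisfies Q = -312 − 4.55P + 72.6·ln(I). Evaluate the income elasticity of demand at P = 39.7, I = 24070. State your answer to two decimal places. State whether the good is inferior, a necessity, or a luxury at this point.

0.30 (necessity)

At P = 39.7, I = 24070: Q = 239.806.
Holding P constant, ∂Q/∂I = 72.6/I = 0.0030162.
η_I = (∂Q/∂I)·(I/Q) = 0.0030162 × (24070/239.806) = 0.30.
Since 0 < η < 1, this is a necessity.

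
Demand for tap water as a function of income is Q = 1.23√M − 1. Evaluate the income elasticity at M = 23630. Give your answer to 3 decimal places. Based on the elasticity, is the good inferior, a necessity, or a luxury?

0.503 (necessity)

At M = 23630: Q = 188.076.
dQ/dM = 1.23/(2√M) = 0.00400077 at this income.
η = (dQ/dM)·(M/Q) = 0.00400077 × (23630/188.076) = 0.503.
Since 0 < η < 1, the good is a necessity.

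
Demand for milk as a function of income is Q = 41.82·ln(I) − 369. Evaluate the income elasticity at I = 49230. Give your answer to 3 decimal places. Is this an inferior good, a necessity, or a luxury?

At I = 49230: Q = 82.834.
dQ/dI = 41.82/I = 0.000849482 at this income.
η = (dQ/dI)·(I/Q) = 0.000849482 × (49230/82.834) = 0.505.
Since 0 < η < 1, the good is a necessity.

0.505 (necessity)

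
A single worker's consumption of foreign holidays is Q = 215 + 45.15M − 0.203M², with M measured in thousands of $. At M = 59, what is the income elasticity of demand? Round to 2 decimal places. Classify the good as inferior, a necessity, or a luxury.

0.58 (necessity)

At M = 59: Q = 2172.2070.
dQ/dM = 45.15 − 0.406M = 21.19600.
η = (dQ/dM)·(M/Q) = 21.19600 × (59/2172.2070) = 0.58.
0 < η < 1 ⇒ necessity.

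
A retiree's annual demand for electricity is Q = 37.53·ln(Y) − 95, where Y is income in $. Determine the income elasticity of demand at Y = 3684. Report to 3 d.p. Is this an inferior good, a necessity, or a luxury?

At Y = 3684: Q = 213.187.
dQ/dY = 37.53/Y = 0.0101873 at this income.
η = (dQ/dY)·(Y/Q) = 0.0101873 × (3684/213.187) = 0.176.
Since 0 < η < 1, the good is a necessity.

0.176 (necessity)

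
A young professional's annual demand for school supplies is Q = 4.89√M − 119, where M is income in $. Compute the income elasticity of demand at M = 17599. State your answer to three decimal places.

0.612

At M = 17599: Q = 529.713.
dQ/dM = 4.89/(2√M) = 0.0184304 at this income.
η = (dQ/dM)·(M/Q) = 0.0184304 × (17599/529.713) = 0.612.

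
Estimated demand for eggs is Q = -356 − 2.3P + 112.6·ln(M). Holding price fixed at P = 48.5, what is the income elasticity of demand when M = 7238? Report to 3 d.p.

0.211

At P = 48.5, M = 7238: Q = 533.137.
Holding P constant, ∂Q/∂M = 112.6/M = 0.0155568.
η_M = (∂Q/∂M)·(M/Q) = 0.0155568 × (7238/533.137) = 0.211.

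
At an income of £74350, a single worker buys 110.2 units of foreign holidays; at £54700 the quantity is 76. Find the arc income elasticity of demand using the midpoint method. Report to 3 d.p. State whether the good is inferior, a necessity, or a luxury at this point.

ΔQ = 76 − 110.2 = -34.2; midpoint Q̄ = (110.2 + 76)/2 = 93.1.
ΔI = 54700 − 74350 = -19650; midpoint Ī = (74350 + 54700)/2 = 64525.
η = (ΔQ/Q̄) ÷ (ΔI/Ī) = (-34.2/93.1) ÷ (-19650/64525) = 1.206.
η > 1 ⇒ luxury.

1.206 (luxury)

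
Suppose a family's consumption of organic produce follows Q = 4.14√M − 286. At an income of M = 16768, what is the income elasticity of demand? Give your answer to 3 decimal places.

At M = 16768: Q = 250.094.
dQ/dM = 4.14/(2√M) = 0.0159856 at this income.
η = (dQ/dM)·(M/Q) = 0.0159856 × (16768/250.094) = 1.072.

1.072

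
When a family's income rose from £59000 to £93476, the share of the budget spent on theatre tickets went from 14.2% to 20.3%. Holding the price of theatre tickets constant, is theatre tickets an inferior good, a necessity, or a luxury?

luxury

The budget share rises as income rises, so η > 1.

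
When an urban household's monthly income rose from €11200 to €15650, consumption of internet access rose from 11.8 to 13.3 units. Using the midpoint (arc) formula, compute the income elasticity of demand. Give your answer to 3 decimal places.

ΔQ = 13.3 − 11.8 = 1.5; midpoint Q̄ = (11.8 + 13.3)/2 = 12.55.
ΔI = 15650 − 11200 = 4450; midpoint Ī = (11200 + 15650)/2 = 13425.
η = (ΔQ/Q̄) ÷ (ΔI/Ī) = (1.5/12.55) ÷ (4450/13425) = 0.361.

0.361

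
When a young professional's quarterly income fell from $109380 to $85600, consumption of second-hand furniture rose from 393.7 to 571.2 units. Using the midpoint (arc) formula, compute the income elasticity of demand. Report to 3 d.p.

-1.508

ΔQ = 571.2 − 393.7 = 177.5; midpoint Q̄ = (393.7 + 571.2)/2 = 482.45.
ΔI = 85600 − 109380 = -23780; midpoint Ī = (109380 + 85600)/2 = 97490.
η = (ΔQ/Q̄) ÷ (ΔI/Ī) = (177.5/482.45) ÷ (-23780/97490) = -1.508.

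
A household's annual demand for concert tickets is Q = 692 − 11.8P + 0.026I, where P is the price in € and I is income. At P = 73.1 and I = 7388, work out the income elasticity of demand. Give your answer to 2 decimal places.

At P = 73.1, I = 7388: Q = 21.508.
Holding P constant, ∂Q/∂I = 0.026.
η_I = (∂Q/∂I)·(I/Q) = 0.026 × (7388/21.508) = 8.93.

8.93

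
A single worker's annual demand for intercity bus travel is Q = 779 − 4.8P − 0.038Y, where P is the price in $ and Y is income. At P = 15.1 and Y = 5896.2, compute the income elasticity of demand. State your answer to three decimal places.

-0.464

At P = 15.1, Y = 5896.2: Q = 482.464.
Holding P constant, ∂Q/∂Y = −0.038.
η_Y = (∂Q/∂Y)·(Y/Q) = -0.038 × (5896.2/482.464) = -0.464.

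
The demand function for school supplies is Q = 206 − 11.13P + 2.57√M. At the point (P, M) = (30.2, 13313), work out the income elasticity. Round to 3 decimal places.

0.891

At P = 30.2, M = 13313: Q = 166.406.
Holding P constant, ∂Q/∂M = 2.57/(2√M) = 0.0111369.
η_M = (∂Q/∂M)·(M/Q) = 0.0111369 × (13313/166.406) = 0.891.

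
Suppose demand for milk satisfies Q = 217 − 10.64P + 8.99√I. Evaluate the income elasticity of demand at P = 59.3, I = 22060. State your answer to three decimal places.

At P = 59.3, I = 22060: Q = 921.298.
Holding P constant, ∂Q/∂I = 8.99/(2√I) = 0.030264.
η_I = (∂Q/∂I)·(I/Q) = 0.030264 × (22060/921.298) = 0.725.

0.725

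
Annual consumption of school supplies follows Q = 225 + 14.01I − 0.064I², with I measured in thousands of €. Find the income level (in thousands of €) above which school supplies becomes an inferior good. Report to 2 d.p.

109.45

dQ/dI = 14.01 − 0.128I.
The good is inferior where dQ/dI < 0. Setting dQ/dI = 0 gives I = 14.01 / 0.128 = 109.45.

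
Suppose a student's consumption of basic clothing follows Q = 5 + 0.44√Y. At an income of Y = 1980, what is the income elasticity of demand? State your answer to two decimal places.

0.40

At Y = 1980: Q = 24.579.
dQ/dY = 0.44/(2√Y) = 0.00494413 at this income.
η = (dQ/dY)·(Y/Q) = 0.00494413 × (1980/24.579) = 0.40.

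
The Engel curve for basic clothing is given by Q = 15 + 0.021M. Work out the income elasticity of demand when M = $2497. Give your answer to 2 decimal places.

At M = 2497: Q = 67.437.
dQ/dM = 0.021.
η = (dQ/dM)·(M/Q) = 0.021 × (2497/67.437) = 0.78.

0.78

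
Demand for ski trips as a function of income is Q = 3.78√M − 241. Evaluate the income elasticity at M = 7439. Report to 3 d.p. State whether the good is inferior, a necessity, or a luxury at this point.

At M = 7439: Q = 85.024.
dQ/dM = 3.78/(2√M) = 0.0219131 at this income.
η = (dQ/dM)·(M/Q) = 0.0219131 × (7439/85.024) = 1.917.
Since η > 1, the good is a luxury.

1.917 (luxury)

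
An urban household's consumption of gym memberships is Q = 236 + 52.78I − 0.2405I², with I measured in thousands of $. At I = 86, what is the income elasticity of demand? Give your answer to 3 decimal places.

At I = 86: Q = 2996.3420.
dQ/dI = 52.78 − 0.481I = 11.41400.
η = (dQ/dI)·(I/Q) = 11.41400 × (86/2996.3420) = 0.328.

0.328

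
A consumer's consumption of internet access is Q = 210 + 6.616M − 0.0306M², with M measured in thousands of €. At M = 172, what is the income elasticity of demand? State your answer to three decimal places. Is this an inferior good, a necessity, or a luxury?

At M = 172: Q = 442.6816.
dQ/dM = 6.616 − 0.0612M = -3.91040.
η = (dQ/dM)·(M/Q) = -3.91040 × (172/442.6816) = -1.519.
η < 0 ⇒ inferior good.

-1.519 (inferior good)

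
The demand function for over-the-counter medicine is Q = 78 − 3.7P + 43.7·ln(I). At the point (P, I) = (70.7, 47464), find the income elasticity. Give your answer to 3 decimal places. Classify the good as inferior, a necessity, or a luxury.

At P = 70.7, I = 47464: Q = 286.960.
Holding P constant, ∂Q/∂I = 43.7/I = 0.000920698.
η_I = (∂Q/∂I)·(I/Q) = 0.000920698 × (47464/286.960) = 0.152.
Since 0 < η < 1, this is a necessity.

0.152 (necessity)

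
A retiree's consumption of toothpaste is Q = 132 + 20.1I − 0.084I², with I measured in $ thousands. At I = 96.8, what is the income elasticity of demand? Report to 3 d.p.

0.288

At I = 96.8: Q = 1290.5798.
dQ/dI = 20.1 − 0.168I = 3.83760.
η = (dQ/dI)·(I/Q) = 3.83760 × (96.8/1290.5798) = 0.288.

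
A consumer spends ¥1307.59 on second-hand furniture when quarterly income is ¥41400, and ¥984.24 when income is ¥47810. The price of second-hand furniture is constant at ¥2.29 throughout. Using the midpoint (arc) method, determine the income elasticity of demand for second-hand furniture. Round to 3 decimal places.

-1.964

With a constant price, Q₁ = 1307.59/2.29 = 571.000 and Q₂ = 984.24/2.29 = 429.799 (equivalently, work directly with expenditure since P cancels).
Midpoint %ΔQ = (984.24 − 1307.59)/1145.92 = -0.28218; midpoint %ΔI = (47810 − 41400)/44605 = 0.14371.
η = -0.28218 / 0.14371 = -1.964.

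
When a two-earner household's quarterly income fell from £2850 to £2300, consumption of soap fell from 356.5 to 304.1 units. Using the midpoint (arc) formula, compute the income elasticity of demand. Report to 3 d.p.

ΔQ = 304.1 − 356.5 = -52.4; midpoint Q̄ = (356.5 + 304.1)/2 = 330.3.
ΔI = 2300 − 2850 = -550; midpoint Ī = (2850 + 2300)/2 = 2575.
η = (ΔQ/Q̄) ÷ (ΔI/Ī) = (-52.4/330.3) ÷ (-550/2575) = 0.743.

0.743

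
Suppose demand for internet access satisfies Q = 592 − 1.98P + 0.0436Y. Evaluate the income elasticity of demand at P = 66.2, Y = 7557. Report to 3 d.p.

At P = 66.2, Y = 7557: Q = 790.409.
Holding P constant, ∂Q/∂Y = 0.0436.
η_Y = (∂Q/∂Y)·(Y/Q) = 0.0436 × (7557/790.409) = 0.417.

0.417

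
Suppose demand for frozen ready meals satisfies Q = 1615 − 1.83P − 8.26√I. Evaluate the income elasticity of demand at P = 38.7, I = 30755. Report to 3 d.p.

At P = 38.7, I = 30755: Q = 95.614.
Holding P constant, ∂Q/∂I = -8.26/(2√I) = -0.0235501.
η_I = (∂Q/∂I)·(I/Q) = -0.0235501 × (30755/95.614) = -7.575.

-7.575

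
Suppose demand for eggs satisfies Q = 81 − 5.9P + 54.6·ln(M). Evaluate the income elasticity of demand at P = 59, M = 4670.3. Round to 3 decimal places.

At P = 59, M = 4670.3: Q = 194.214.
Holding P constant, ∂Q/∂M = 54.6/M = 0.0116909.
η_M = (∂Q/∂M)·(M/Q) = 0.0116909 × (4670.3/194.214) = 0.281.

0.281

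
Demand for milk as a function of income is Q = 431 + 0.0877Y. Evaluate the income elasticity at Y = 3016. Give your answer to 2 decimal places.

At Y = 3016: Q = 695.503.
dQ/dY = 0.0877.
η = (dQ/dY)·(Y/Q) = 0.0877 × (3016/695.503) = 0.38.

0.38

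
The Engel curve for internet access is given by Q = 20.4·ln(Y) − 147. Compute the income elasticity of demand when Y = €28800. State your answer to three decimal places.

0.327

At Y = 28800: Q = 62.470.
dQ/dY = 20.4/Y = 0.000708333 at this income.
η = (dQ/dY)·(Y/Q) = 0.000708333 × (28800/62.470) = 0.327.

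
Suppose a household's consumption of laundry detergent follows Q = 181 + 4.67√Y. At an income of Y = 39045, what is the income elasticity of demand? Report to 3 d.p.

0.418

At Y = 39045: Q = 1103.783.
dQ/dY = 4.67/(2√Y) = 0.0118169 at this income.
η = (dQ/dY)·(Y/Q) = 0.0118169 × (39045/1103.783) = 0.418.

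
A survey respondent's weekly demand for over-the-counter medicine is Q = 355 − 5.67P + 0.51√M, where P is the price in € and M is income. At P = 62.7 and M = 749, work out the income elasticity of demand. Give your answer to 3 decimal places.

At P = 62.7, M = 749: Q = 13.449.
Holding P constant, ∂Q/∂M = 0.51/(2√M) = 0.0093175.
η_M = (∂Q/∂M)·(M/Q) = 0.0093175 × (749/13.449) = 0.519.

0.519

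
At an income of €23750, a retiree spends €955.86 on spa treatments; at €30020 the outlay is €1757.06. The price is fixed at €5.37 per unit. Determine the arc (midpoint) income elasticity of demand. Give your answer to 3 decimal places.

With a constant price, Q₁ = 955.86/5.37 = 178.000 and Q₂ = 1757.06/5.37 = 327.199 (equivalently, work directly with expenditure since P cancels).
Midpoint %ΔQ = (1757.06 − 955.86)/1356.46 = 0.59066; midpoint %ΔI = (30020 − 23750)/26885 = 0.23322.
η = 0.59066 / 0.23322 = 2.533.

2.533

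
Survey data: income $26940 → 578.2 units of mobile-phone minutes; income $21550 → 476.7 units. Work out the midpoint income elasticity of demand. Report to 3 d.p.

0.866

ΔQ = 476.7 − 578.2 = -101.5; midpoint Q̄ = (578.2 + 476.7)/2 = 527.45.
ΔI = 21550 − 26940 = -5390; midpoint Ī = (26940 + 21550)/2 = 24245.
η = (ΔQ/Q̄) ÷ (ΔI/Ī) = (-101.5/527.45) ÷ (-5390/24245) = 0.866.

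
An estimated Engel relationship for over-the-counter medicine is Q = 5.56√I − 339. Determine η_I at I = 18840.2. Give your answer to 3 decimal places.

0.900

At I = 18840.2: Q = 424.163.
dQ/dI = 5.56/(2√I) = 0.0202536 at this income.
η = (dQ/dI)·(I/Q) = 0.0202536 × (18840.2/424.163) = 0.900.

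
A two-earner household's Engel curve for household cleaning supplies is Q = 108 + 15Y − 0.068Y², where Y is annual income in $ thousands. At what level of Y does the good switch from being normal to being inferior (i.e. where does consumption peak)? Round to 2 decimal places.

dQ/dY = 15 − 0.136Y.
The good is inferior where dQ/dY < 0. Setting dQ/dY = 0 gives Y = 15 / 0.136 = 110.29.

110.29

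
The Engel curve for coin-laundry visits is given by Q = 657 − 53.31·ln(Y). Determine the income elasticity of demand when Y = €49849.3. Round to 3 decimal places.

-0.663

At Y = 49849.3: Q = 80.359.
dQ/dY = -53.31/Y = -0.00106942 at this income.
η = (dQ/dY)·(Y/Q) = -0.00106942 × (49849.3/80.359) = -0.663.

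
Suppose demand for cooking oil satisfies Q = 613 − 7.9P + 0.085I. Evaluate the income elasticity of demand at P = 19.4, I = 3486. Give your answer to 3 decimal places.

At P = 19.4, I = 3486: Q = 756.050.
Holding P constant, ∂Q/∂I = 0.085.
η_I = (∂Q/∂I)·(I/Q) = 0.085 × (3486/756.050) = 0.392.

0.392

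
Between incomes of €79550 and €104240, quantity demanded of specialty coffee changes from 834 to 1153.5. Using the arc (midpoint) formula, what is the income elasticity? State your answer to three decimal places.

1.197

ΔQ = 1153.5 − 834 = 319.5; midpoint Q̄ = (834 + 1153.5)/2 = 993.75.
ΔI = 104240 − 79550 = 24690; midpoint Ī = (79550 + 104240)/2 = 91895.
η = (ΔQ/Q̄) ÷ (ΔI/Ī) = (319.5/993.75) ÷ (24690/91895) = 1.197.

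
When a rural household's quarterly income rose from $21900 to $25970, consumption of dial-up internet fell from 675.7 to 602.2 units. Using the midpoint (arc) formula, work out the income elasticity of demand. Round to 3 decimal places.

-0.676

ΔQ = 602.2 − 675.7 = -73.5; midpoint Q̄ = (675.7 + 602.2)/2 = 638.95.
ΔI = 25970 − 21900 = 4070; midpoint Ī = (21900 + 25970)/2 = 23935.
η = (ΔQ/Q̄) ÷ (ΔI/Ī) = (-73.5/638.95) ÷ (4070/23935) = -0.676.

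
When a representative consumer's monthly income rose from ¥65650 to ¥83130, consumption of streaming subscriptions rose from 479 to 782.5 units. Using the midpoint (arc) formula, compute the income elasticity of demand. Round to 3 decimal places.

ΔQ = 782.5 − 479 = 303.5; midpoint Q̄ = (479 + 782.5)/2 = 630.75.
ΔI = 83130 − 65650 = 17480; midpoint Ī = (65650 + 83130)/2 = 74390.
η = (ΔQ/Q̄) ÷ (ΔI/Ī) = (303.5/630.75) ÷ (17480/74390) = 2.048.

2.048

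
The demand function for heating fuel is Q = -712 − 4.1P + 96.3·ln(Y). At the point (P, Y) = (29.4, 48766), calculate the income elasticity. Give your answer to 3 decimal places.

At P = 29.4, Y = 48766: Q = 206.998.
Holding P constant, ∂Q/∂Y = 96.3/Y = 0.00197474.
η_Y = (∂Q/∂Y)·(Y/Q) = 0.00197474 × (48766/206.998) = 0.465.

0.465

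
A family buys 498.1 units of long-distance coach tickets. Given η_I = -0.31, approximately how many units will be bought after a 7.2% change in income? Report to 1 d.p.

487.0

%ΔQ ≈ η × %ΔI = -0.31 × 7.2% = -2.232%.
New Q ≈ 498.1 × (1 − 0.02232) = 487.0.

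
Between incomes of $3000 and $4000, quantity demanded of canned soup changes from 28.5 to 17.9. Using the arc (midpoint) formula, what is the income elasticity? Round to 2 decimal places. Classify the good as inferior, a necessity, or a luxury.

-1.60 (inferior good)

ΔQ = 17.9 − 28.5 = -10.6; midpoint Q̄ = (28.5 + 17.9)/2 = 23.2.
ΔI = 4000 − 3000 = 1000; midpoint Ī = (3000 + 4000)/2 = 3500.
η = (ΔQ/Q̄) ÷ (ΔI/Ī) = (-10.6/23.2) ÷ (1000/3500) = -1.60.
η < 0 ⇒ inferior good.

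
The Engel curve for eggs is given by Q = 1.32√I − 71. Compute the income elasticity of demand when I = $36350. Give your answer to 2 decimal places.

At I = 36350: Q = 180.667.
dQ/dI = 1.32/(2√I) = 0.00346172 at this income.
η = (dQ/dI)·(I/Q) = 0.00346172 × (36350/180.667) = 0.70.

0.70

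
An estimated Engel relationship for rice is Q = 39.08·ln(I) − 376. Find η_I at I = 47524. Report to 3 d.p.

0.871

At I = 47524: Q = 44.852.
dQ/dI = 39.08/I = 0.000822321 at this income.
η = (dQ/dI)·(I/Q) = 0.000822321 × (47524/44.852) = 0.871.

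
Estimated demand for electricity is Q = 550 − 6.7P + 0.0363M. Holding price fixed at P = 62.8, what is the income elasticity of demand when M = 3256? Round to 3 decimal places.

At P = 62.8, M = 3256: Q = 247.433.
Holding P constant, ∂Q/∂M = 0.0363.
η_M = (∂Q/∂M)·(M/Q) = 0.0363 × (3256/247.433) = 0.478.

0.478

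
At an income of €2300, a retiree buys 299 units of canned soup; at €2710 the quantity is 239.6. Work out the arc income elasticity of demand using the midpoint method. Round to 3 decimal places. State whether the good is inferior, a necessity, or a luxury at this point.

ΔQ = 239.6 − 299 = -59.4; midpoint Q̄ = (299 + 239.6)/2 = 269.3.
ΔI = 2710 − 2300 = 410; midpoint Ī = (2300 + 2710)/2 = 2505.
η = (ΔQ/Q̄) ÷ (ΔI/Ī) = (-59.4/269.3) ÷ (410/2505) = -1.348.
η < 0 ⇒ inferior good.

-1.348 (inferior good)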